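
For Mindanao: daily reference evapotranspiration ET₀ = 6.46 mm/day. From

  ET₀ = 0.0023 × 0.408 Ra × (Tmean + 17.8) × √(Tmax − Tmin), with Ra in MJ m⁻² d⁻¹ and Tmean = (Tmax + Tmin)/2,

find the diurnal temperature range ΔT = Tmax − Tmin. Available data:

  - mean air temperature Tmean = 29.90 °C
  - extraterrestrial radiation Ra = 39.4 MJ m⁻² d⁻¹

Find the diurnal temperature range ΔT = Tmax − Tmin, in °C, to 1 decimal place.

√ΔT = ET₀ / [0.0023 × 0.408 × Ra × (Tmean+17.8)] = 6.46 / (0.0023 × 16.0752 × 47.70) = 3.6629
ΔT = 3.6629² = 13.417 °C

13.4 °C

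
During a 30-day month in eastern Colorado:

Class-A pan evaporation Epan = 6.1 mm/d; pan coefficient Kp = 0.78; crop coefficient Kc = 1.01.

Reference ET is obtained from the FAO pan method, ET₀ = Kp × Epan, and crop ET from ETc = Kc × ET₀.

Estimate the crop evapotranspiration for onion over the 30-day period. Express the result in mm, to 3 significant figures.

144 mm

ET₀ = 0.78 × 6.1 = 4.7580 mm/d
ETc = Kc × ET₀ = 1.01 × 4.7580 = 4.8056 mm/d
Over 30 days: 4.8056 × 30 = 144.168 mm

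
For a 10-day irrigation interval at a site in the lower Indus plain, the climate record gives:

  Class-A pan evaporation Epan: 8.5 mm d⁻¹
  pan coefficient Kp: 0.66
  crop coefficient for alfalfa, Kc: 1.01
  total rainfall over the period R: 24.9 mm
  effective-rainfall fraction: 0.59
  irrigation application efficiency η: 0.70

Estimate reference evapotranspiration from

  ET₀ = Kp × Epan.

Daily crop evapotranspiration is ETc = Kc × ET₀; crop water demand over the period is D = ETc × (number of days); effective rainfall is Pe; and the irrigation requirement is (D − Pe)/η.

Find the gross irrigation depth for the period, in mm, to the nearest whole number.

ET₀ = 0.66 × 8.5 = 5.6100 mm/d
ETc = Kc × ET₀ = 1.01 × 5.6100 = 5.6661 mm/d
Crop demand D = ETc × 10 d = 5.6661 × 10 = 56.661 mm
Pe = 0.59 × 24.9 = 14.691 mm
D − Pe = 56.661 − 14.691 = 41.970 mm
Gross irrigation = 41.970 / 0.70 = 59.957 mm

60 mm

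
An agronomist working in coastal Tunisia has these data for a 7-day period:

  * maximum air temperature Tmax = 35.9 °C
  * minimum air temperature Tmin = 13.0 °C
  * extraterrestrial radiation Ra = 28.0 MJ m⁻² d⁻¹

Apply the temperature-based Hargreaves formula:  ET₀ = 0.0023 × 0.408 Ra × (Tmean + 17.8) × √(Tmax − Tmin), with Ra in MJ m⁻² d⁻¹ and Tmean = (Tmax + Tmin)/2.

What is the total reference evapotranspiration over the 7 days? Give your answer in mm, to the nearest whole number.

37 mm

Tmean = (35.9 + 13.0)/2 = 24.45 °C
0.408 Ra = 0.408 × 28.0 = 11.4240 mm/d equivalent
ET₀ = 0.0023 × 11.4240 × (24.45 + 17.8) × √22.9 = 0.0023 × 11.4240 × 42.25 × 4.7854 = 5.3124 mm/d
Over 7 days: 5.3124 × 7 = 37.187 mm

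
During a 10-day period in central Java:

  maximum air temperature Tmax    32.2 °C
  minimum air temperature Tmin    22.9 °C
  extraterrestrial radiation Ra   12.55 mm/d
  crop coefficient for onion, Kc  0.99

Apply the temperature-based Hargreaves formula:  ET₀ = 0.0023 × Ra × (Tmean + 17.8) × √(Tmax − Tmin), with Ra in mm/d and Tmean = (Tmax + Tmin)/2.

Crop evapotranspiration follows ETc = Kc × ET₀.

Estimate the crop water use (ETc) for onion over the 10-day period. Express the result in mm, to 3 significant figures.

Tmean = (32.2 + 22.9)/2 = 27.55 °C
ET₀ = 0.0023 × 12.55 × (27.55 + 17.8) × √9.3 = 0.0023 × 12.55 × 45.35 × 3.0496 = 3.9920 mm/d
ETc = Kc × ET₀ = 0.99 × 3.9920 = 3.9521 mm/d
Over 10 days: 3.9521 × 10 = 39.521 mm

39.5 mm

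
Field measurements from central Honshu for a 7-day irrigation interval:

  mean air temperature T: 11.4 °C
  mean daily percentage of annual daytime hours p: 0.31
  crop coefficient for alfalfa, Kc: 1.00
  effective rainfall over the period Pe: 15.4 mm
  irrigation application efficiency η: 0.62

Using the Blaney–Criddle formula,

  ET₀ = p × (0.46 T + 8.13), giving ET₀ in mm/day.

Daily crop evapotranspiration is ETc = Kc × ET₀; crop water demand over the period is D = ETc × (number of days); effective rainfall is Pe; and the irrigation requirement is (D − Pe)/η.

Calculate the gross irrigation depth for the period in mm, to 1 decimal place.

22.0 mm

ET₀ = 0.31 × (0.46 × 11.4 + 8.13) = 0.31 × 13.374 = 4.1459 mm/d
ETc = Kc × ET₀ = 1.00 × 4.1459 = 4.1459 mm/d
Crop demand D = ETc × 7 d = 4.1459 × 7 = 29.021 mm
D − Pe = 29.021 − 15.4 = 13.621 mm
Gross irrigation = 13.621 / 0.62 = 21.969 mm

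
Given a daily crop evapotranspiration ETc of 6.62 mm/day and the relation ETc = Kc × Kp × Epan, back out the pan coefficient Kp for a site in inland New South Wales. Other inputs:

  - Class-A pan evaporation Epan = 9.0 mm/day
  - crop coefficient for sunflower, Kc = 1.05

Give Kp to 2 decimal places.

0.70

ETc = Kc × Kp × Epan  ⇒  Kp = ETc / (Kc × Epan)
Kp = 6.62 / (1.05 × 9.0) = 6.62 / 9.450 = 0.7005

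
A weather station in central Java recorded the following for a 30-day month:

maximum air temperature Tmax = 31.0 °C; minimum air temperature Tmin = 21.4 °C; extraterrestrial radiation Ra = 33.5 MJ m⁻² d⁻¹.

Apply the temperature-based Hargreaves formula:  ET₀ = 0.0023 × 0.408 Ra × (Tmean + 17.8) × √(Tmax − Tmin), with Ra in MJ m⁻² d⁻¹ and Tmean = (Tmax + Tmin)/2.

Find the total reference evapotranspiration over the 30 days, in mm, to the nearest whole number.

129 mm

Tmean = (31.0 + 21.4)/2 = 26.20 °C
0.408 Ra = 0.408 × 33.5 = 13.6680 mm/d equivalent
ET₀ = 0.0023 × 13.6680 × (26.20 + 17.8) × √9.6 = 0.0023 × 13.6680 × 44.00 × 3.0984 = 4.2857 mm/d
Over 30 days: 4.2857 × 30 = 128.571 mm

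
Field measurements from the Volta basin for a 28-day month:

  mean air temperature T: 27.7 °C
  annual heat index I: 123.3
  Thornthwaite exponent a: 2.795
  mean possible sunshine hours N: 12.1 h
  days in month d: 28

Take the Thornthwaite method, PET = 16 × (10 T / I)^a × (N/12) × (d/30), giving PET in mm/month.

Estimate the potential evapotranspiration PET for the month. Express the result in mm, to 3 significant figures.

145 mm

10T/I = 10 × 27.7 / 123.3 = 2.2466
(10T/I)^a = 2.2466^2.795 = 9.6054
Uncorrected PET = 16 × 9.6054 = 153.686 mm
Correction = (N/12)(d/30) = (12.1/12)(28/30) = 0.9411
PET = 153.686 × 0.9411 = 144.634 mm/month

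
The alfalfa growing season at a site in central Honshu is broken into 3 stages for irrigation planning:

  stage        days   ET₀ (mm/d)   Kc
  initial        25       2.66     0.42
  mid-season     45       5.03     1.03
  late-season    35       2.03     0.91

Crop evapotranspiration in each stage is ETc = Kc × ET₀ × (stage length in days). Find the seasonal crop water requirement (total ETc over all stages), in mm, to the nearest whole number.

326 mm

initial: 0.42 × 2.66 × 25 = 27.93 mm
mid-season: 1.03 × 5.03 × 45 = 233.14 mm
late-season: 0.91 × 2.03 × 35 = 64.66 mm
Seasonal total = 325.73 mm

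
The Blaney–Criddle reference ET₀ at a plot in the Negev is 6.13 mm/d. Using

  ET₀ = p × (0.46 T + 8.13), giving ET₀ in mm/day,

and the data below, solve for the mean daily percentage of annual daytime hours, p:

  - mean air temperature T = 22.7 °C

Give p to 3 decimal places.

0.330

p = ET₀ / (0.46 T + 8.13) = 6.13 / (0.46 × 22.7 + 8.13) = 6.13 / 18.572 = 0.3301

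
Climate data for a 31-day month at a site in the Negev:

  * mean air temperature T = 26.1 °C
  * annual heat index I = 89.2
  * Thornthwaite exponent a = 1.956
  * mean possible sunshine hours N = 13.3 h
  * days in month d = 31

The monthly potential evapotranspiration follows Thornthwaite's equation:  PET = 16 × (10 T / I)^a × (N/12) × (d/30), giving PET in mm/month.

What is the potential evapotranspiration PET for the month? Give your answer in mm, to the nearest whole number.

150 mm

10T/I = 10 × 26.1 / 89.2 = 2.9260
(10T/I)^a = 2.9260^1.956 = 8.1664
Uncorrected PET = 16 × 8.1664 = 130.662 mm
Correction = (N/12)(d/30) = (13.3/12)(31/30) = 1.1453
PET = 130.662 × 1.1453 = 149.647 mm/month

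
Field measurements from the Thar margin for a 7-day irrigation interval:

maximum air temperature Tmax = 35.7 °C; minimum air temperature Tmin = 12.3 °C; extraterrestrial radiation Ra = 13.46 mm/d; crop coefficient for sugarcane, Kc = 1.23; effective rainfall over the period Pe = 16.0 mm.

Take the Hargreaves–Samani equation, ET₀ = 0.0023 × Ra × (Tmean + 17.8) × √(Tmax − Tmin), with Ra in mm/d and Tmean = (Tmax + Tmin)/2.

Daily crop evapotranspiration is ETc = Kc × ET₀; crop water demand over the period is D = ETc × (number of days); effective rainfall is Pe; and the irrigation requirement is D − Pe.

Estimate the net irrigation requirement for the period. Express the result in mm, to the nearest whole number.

38 mm

Tmean = (35.7 + 12.3)/2 = 24.00 °C
ET₀ = 0.0023 × 13.46 × (24.00 + 17.8) × √23.4 = 0.0023 × 13.46 × 41.80 × 4.8374 = 6.2598 mm/d
ETc = Kc × ET₀ = 1.23 × 6.2598 = 7.6996 mm/d
Crop demand D = ETc × 7 d = 7.6996 × 7 = 53.897 mm
D − Pe = 53.897 − 16.0 = 37.897 mm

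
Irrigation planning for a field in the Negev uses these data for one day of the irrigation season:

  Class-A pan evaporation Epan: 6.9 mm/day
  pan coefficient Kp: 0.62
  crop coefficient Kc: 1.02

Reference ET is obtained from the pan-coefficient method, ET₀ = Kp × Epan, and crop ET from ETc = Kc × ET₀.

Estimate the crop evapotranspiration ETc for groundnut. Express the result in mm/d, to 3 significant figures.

4.36 mm/d

ET₀ = 0.62 × 6.9 = 4.2780 mm/d
ETc = Kc × ET₀ = 1.02 × 4.2780 = 4.3636 mm/d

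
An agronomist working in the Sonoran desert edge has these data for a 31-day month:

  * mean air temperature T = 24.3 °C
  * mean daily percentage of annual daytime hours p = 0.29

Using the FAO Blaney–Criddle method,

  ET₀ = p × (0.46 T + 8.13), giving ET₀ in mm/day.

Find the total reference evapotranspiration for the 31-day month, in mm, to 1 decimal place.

173.6 mm

ET₀ = 0.29 × (0.46 × 24.3 + 8.13) = 0.29 × 19.308 = 5.5993 mm/d
Monthly total = 5.5993 × 31 = 173.578 mm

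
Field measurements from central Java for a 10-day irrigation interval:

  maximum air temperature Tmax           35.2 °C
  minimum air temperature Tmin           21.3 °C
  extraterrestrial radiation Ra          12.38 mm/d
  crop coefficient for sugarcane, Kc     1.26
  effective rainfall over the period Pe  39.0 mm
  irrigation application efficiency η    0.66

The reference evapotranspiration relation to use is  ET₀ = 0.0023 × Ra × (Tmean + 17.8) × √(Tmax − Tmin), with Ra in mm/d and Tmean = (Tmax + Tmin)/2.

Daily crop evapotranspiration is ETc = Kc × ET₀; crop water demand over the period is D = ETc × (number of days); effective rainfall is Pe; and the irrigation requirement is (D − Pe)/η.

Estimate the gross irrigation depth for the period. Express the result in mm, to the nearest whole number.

34 mm

Tmean = (35.2 + 21.3)/2 = 28.25 °C
ET₀ = 0.0023 × 12.38 × (28.25 + 17.8) × √13.9 = 0.0023 × 12.38 × 46.05 × 3.7283 = 4.8887 mm/d
ETc = Kc × ET₀ = 1.26 × 4.8887 = 6.1598 mm/d
Crop demand D = ETc × 10 d = 6.1598 × 10 = 61.598 mm
D − Pe = 61.598 − 39.0 = 22.598 mm
Gross irrigation = 22.598 / 0.66 = 34.239 mm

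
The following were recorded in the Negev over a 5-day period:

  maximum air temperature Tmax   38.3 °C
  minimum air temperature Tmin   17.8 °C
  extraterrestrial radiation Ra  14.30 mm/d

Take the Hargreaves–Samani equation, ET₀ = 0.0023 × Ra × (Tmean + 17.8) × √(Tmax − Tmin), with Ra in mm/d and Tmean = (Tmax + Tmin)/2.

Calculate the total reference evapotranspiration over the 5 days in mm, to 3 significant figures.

34.1 mm

Tmean = (38.3 + 17.8)/2 = 28.05 °C
ET₀ = 0.0023 × 14.30 × (28.05 + 17.8) × √20.5 = 0.0023 × 14.30 × 45.85 × 4.5277 = 6.8278 mm/d
Over 5 days: 6.8278 × 5 = 34.139 mm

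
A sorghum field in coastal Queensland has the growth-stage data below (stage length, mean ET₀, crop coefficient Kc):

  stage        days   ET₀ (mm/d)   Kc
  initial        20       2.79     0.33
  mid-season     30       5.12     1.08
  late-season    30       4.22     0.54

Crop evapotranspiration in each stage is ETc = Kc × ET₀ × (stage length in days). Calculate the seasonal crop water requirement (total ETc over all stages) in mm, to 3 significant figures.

253 mm

initial: 0.33 × 2.79 × 20 = 18.41 mm
mid-season: 1.08 × 5.12 × 30 = 165.89 mm
late-season: 0.54 × 4.22 × 30 = 68.36 mm
Seasonal total = 252.66 mm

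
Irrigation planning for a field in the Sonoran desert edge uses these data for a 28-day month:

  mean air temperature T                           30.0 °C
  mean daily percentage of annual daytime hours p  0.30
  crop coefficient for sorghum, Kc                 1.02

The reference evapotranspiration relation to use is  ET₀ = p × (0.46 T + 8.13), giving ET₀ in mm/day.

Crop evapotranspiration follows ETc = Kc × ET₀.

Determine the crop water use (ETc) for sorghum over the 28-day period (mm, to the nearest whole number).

ET₀ = 0.30 × (0.46 × 30.0 + 8.13) = 0.30 × 21.930 = 6.5790 mm/d
ETc = Kc × ET₀ = 1.02 × 6.5790 = 6.7106 mm/d
Over 28 days: 6.7106 × 28 = 187.897 mm

188 mm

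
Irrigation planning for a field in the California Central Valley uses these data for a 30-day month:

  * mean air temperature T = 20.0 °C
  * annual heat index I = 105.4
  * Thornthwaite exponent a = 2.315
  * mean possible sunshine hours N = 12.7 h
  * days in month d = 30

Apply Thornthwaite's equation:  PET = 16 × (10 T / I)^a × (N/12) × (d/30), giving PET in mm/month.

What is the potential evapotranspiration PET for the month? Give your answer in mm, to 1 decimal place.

10T/I = 10 × 20.0 / 105.4 = 1.8975
(10T/I)^a = 1.8975^2.315 = 4.4055
Uncorrected PET = 16 × 4.4055 = 70.488 mm
Correction = (N/12)(d/30) = (12.7/12)(30/30) = 1.0583
PET = 70.488 × 1.0583 = 74.597 mm/month

74.6 mm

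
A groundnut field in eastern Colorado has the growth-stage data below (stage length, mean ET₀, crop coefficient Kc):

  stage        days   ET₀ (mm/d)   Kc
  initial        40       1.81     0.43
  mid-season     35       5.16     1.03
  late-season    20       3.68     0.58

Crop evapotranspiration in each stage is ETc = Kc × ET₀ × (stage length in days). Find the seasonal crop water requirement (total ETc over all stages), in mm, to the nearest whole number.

260 mm

initial: 0.43 × 1.81 × 40 = 31.13 mm
mid-season: 1.03 × 5.16 × 35 = 186.02 mm
late-season: 0.58 × 3.68 × 20 = 42.69 mm
Seasonal total = 259.84 mm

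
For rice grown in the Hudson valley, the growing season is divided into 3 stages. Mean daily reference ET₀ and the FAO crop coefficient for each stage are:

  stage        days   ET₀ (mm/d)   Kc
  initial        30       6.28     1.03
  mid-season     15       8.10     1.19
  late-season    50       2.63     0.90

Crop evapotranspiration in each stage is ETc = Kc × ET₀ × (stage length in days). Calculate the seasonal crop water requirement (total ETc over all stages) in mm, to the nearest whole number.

initial: 1.03 × 6.28 × 30 = 194.05 mm
mid-season: 1.19 × 8.10 × 15 = 144.59 mm
late-season: 0.90 × 2.63 × 50 = 118.35 mm
Seasonal total = 456.99 mm

457 mm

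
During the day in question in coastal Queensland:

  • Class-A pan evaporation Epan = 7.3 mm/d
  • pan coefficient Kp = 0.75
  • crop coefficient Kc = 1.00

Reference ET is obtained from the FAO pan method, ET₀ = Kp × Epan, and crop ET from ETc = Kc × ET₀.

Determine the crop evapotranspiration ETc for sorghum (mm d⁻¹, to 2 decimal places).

5.48 mm d⁻¹

ET₀ = 0.75 × 7.3 = 5.4750 mm/d
ETc = Kc × ET₀ = 1.00 × 5.4750 = 5.4750 mm/d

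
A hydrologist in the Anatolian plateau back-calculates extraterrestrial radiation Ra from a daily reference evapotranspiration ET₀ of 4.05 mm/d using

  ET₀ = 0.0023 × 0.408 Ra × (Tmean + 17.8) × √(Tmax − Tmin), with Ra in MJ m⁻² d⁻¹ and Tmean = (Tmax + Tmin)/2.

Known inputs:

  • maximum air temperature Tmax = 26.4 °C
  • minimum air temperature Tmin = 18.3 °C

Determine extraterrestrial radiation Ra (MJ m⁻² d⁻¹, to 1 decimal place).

37.8 MJ m⁻² d⁻¹

Tmean = (26.4+18.3)/2 = 22.35 °C; ΔT = 8.1
Ra = ET₀ / [0.0023 × 0.408 × (Tmean+17.8) × √ΔT]
   = 4.05 / (0.0023 × 0.408 × 40.15 × 2.8460) = 37.770 MJ m⁻² d⁻¹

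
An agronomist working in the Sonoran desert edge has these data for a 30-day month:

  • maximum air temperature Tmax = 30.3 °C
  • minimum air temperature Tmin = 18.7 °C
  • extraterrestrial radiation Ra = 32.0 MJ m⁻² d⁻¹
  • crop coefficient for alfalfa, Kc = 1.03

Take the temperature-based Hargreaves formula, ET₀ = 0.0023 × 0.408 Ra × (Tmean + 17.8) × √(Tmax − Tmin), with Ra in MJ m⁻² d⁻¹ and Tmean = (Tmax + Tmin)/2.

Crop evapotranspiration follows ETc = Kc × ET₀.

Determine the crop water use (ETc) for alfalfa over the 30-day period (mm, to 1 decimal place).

133.7 mm

Tmean = (30.3 + 18.7)/2 = 24.50 °C
0.408 Ra = 0.408 × 32.0 = 13.0560 mm/d equivalent
ET₀ = 0.0023 × 13.0560 × (24.50 + 17.8) × √11.6 = 0.0023 × 13.0560 × 42.30 × 3.4059 = 4.3262 mm/d
ETc = Kc × ET₀ = 1.03 × 4.3262 = 4.4560 mm/d
Over 30 days: 4.4560 × 30 = 133.680 mm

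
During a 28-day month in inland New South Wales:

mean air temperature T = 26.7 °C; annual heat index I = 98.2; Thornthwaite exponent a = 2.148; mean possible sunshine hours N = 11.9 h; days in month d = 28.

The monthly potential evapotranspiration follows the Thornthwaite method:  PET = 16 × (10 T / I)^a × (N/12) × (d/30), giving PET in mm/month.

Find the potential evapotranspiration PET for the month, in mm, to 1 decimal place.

10T/I = 10 × 26.7 / 98.2 = 2.7189
(10T/I)^a = 2.7189^2.148 = 8.5719
Uncorrected PET = 16 × 8.5719 = 137.150 mm
Correction = (N/12)(d/30) = (11.9/12)(28/30) = 0.9256
PET = 137.150 × 0.9256 = 126.946 mm/month

126.9 mm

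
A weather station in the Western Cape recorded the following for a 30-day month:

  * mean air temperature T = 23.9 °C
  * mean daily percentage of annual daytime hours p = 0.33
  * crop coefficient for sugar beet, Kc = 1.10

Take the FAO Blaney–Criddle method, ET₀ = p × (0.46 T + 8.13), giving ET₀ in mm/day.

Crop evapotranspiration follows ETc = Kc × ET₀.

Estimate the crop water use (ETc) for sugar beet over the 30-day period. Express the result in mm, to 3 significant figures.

208 mm

ET₀ = 0.33 × (0.46 × 23.9 + 8.13) = 0.33 × 19.124 = 6.3109 mm/d
ETc = Kc × ET₀ = 1.10 × 6.3109 = 6.9420 mm/d
Over 30 days: 6.9420 × 30 = 208.260 mm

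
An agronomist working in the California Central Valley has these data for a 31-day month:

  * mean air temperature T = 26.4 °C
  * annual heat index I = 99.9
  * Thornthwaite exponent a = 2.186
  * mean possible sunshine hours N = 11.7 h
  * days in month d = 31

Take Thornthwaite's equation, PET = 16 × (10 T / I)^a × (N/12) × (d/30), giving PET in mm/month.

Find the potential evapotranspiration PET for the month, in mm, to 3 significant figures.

10T/I = 10 × 26.4 / 99.9 = 2.6426
(10T/I)^a = 2.6426^2.186 = 8.3668
Uncorrected PET = 16 × 8.3668 = 133.869 mm
Correction = (N/12)(d/30) = (11.7/12)(31/30) = 1.0075
PET = 133.869 × 1.0075 = 134.873 mm/month

135 mm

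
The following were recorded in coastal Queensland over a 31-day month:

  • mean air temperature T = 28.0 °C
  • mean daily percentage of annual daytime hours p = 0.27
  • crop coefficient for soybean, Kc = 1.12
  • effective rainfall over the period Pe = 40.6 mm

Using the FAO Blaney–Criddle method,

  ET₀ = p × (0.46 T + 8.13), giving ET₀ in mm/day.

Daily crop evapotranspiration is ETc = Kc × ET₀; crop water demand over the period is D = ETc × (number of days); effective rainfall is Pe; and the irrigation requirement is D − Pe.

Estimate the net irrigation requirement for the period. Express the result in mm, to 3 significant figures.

ET₀ = 0.27 × (0.46 × 28.0 + 8.13) = 0.27 × 21.010 = 5.6727 mm/d
ETc = Kc × ET₀ = 1.12 × 5.6727 = 6.3534 mm/d
Crop demand D = ETc × 31 d = 6.3534 × 31 = 196.955 mm
D − Pe = 196.955 − 40.6 = 156.355 mm

156 mm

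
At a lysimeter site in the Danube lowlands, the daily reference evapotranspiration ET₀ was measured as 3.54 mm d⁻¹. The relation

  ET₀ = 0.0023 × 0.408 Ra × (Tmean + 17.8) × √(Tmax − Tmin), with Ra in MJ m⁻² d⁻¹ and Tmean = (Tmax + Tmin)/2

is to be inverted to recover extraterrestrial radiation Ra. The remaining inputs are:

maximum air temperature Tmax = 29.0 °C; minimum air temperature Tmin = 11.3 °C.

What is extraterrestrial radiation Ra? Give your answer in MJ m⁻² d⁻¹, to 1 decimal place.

23.6 MJ m⁻² d⁻¹

Tmean = (29.0+11.3)/2 = 20.15 °C; ΔT = 17.7
Ra = ET₀ / [0.0023 × 0.408 × (Tmean+17.8) × √ΔT]
   = 3.54 / (0.0023 × 0.408 × 37.95 × 4.2071) = 23.628 MJ m⁻² d⁻¹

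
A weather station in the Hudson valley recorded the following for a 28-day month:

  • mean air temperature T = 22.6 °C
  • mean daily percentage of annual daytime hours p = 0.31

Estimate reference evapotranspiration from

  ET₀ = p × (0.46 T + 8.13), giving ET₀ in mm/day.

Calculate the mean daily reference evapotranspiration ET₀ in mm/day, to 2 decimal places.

ET₀ = 0.31 × (0.46 × 22.6 + 8.13) = 0.31 × 18.526 = 5.7431 mm/d

5.74 mm/day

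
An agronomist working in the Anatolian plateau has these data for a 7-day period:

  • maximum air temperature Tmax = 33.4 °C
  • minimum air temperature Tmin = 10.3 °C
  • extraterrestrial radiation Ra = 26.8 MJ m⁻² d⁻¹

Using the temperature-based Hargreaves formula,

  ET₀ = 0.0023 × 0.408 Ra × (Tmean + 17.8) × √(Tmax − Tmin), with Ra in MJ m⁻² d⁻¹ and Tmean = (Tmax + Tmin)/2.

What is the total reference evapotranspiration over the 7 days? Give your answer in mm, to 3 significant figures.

33.5 mm

Tmean = (33.4 + 10.3)/2 = 21.85 °C
0.408 Ra = 0.408 × 26.8 = 10.9344 mm/d equivalent
ET₀ = 0.0023 × 10.9344 × (21.85 + 17.8) × √23.1 = 0.0023 × 10.9344 × 39.65 × 4.8062 = 4.7926 mm/d
Over 7 days: 4.7926 × 7 = 33.548 mm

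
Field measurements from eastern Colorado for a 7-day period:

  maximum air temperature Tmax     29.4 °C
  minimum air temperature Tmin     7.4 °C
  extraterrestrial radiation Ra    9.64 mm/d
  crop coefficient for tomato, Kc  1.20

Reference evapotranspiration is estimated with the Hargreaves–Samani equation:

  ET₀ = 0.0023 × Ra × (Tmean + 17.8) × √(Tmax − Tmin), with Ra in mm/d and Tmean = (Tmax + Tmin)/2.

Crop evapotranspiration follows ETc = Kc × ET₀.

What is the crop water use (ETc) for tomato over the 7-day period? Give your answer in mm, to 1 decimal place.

31.6 mm

Tmean = (29.4 + 7.4)/2 = 18.40 °C
ET₀ = 0.0023 × 9.64 × (18.40 + 17.8) × √22.0 = 0.0023 × 9.64 × 36.20 × 4.6904 = 3.7646 mm/d
ETc = Kc × ET₀ = 1.20 × 3.7646 = 4.5175 mm/d
Over 7 days: 4.5175 × 7 = 31.623 mm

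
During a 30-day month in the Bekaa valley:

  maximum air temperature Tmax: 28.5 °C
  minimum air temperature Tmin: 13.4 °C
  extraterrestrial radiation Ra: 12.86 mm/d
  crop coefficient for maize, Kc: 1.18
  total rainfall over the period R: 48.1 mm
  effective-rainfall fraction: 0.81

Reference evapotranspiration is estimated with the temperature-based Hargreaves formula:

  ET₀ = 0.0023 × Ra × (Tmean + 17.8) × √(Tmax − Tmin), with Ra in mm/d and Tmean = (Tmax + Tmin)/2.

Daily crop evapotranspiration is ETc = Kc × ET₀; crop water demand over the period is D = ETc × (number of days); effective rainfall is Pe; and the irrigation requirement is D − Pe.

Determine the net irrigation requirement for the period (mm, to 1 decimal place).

Tmean = (28.5 + 13.4)/2 = 20.95 °C
ET₀ = 0.0023 × 12.86 × (20.95 + 17.8) × √15.1 = 0.0023 × 12.86 × 38.75 × 3.8859 = 4.4538 mm/d
ETc = Kc × ET₀ = 1.18 × 4.4538 = 5.2555 mm/d
Crop demand D = ETc × 30 d = 5.2555 × 30 = 157.665 mm
Pe = 0.81 × 48.1 = 38.961 mm
D − Pe = 157.665 − 38.961 = 118.704 mm

118.7 mm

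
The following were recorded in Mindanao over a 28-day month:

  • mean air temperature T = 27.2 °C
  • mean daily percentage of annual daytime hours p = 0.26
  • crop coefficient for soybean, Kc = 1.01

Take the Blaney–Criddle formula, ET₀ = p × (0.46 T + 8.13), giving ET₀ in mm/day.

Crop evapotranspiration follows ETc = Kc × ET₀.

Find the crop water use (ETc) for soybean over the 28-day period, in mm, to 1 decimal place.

151.8 mm

ET₀ = 0.26 × (0.46 × 27.2 + 8.13) = 0.26 × 20.642 = 5.3669 mm/d
ETc = Kc × ET₀ = 1.01 × 5.3669 = 5.4206 mm/d
Over 28 days: 5.4206 × 28 = 151.777 mm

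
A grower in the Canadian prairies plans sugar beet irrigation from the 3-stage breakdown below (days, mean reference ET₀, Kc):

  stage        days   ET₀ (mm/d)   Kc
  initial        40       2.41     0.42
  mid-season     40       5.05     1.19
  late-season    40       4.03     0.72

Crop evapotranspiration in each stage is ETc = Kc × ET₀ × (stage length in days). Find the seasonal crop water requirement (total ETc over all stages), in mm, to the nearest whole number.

initial: 0.42 × 2.41 × 40 = 40.49 mm
mid-season: 1.19 × 5.05 × 40 = 240.38 mm
late-season: 0.72 × 4.03 × 40 = 116.06 mm
Seasonal total = 396.93 mm

397 mm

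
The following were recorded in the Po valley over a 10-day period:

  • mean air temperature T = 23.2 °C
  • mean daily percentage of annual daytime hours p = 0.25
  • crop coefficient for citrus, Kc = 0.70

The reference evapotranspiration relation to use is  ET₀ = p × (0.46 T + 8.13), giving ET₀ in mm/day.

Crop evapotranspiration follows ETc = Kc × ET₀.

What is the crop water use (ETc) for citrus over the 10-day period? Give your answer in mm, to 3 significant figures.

32.9 mm

ET₀ = 0.25 × (0.46 × 23.2 + 8.13) = 0.25 × 18.802 = 4.7005 mm/d
ETc = Kc × ET₀ = 0.70 × 4.7005 = 3.2904 mm/d
Over 10 days: 3.2904 × 10 = 32.904 mm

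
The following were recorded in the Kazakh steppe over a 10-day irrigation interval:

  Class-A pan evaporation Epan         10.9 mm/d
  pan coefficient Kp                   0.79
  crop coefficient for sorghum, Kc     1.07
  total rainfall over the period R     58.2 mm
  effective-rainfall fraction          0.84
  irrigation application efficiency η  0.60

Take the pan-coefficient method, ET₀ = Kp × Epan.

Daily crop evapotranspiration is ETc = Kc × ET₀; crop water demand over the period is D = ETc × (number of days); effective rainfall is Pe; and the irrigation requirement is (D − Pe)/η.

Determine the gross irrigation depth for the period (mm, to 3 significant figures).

ET₀ = 0.79 × 10.9 = 8.6110 mm/d
ETc = Kc × ET₀ = 1.07 × 8.6110 = 9.2138 mm/d
Crop demand D = ETc × 10 d = 9.2138 × 10 = 92.138 mm
Pe = 0.84 × 58.2 = 48.888 mm
D − Pe = 92.138 − 48.888 = 43.250 mm
Gross irrigation = 43.250 / 0.60 = 72.083 mm

72.1 mm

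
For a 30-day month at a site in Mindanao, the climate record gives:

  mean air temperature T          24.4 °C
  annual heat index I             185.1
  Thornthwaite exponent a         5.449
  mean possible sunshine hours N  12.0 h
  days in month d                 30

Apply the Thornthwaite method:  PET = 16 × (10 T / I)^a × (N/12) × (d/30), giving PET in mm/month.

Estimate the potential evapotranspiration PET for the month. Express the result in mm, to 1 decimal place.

10T/I = 10 × 24.4 / 185.1 = 1.3182
(10T/I)^a = 1.3182^5.449 = 4.5059
Uncorrected PET = 16 × 4.5059 = 72.094 mm
Correction = (N/12)(d/30) = (12.0/12)(30/30) = 1.0000
PET = 72.094 × 1.0000 = 72.094 mm/month

72.1 mm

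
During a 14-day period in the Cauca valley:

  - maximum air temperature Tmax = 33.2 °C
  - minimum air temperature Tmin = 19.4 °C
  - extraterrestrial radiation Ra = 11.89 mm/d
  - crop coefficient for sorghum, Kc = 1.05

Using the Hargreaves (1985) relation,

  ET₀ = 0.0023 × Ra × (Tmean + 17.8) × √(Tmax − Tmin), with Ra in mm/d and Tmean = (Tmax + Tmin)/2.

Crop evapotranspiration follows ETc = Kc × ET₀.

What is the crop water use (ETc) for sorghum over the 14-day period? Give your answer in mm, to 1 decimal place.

Tmean = (33.2 + 19.4)/2 = 26.30 °C
ET₀ = 0.0023 × 11.89 × (26.30 + 17.8) × √13.8 = 0.0023 × 11.89 × 44.10 × 3.7148 = 4.4801 mm/d
ETc = Kc × ET₀ = 1.05 × 4.4801 = 4.7041 mm/d
Over 14 days: 4.7041 × 14 = 65.857 mm

65.9 mm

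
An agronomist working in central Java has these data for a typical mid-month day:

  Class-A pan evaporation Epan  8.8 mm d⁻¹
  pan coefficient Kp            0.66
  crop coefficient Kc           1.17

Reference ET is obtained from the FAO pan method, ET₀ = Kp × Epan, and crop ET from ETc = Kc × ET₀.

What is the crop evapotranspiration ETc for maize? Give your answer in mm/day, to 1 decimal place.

6.8 mm/day

ET₀ = 0.66 × 8.8 = 5.8080 mm/d
ETc = Kc × ET₀ = 1.17 × 5.8080 = 6.7954 mm/d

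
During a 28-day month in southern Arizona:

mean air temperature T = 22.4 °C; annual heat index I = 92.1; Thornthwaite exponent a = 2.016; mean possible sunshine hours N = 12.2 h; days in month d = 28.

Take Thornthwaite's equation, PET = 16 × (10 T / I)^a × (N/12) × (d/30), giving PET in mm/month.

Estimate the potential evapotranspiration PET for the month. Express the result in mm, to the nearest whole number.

10T/I = 10 × 22.4 / 92.1 = 2.4321
(10T/I)^a = 2.4321^2.016 = 5.9998
Uncorrected PET = 16 × 5.9998 = 95.997 mm
Correction = (N/12)(d/30) = (12.2/12)(28/30) = 0.9489
PET = 95.997 × 0.9489 = 91.092 mm/month

91 mm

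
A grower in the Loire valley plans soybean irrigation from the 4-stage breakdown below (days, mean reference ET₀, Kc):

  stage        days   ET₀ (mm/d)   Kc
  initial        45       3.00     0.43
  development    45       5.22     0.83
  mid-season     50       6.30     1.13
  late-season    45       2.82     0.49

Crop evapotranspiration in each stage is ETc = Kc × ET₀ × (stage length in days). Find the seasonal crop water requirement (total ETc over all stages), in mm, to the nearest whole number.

initial: 0.43 × 3.00 × 45 = 58.05 mm
development: 0.83 × 5.22 × 45 = 194.97 mm
mid-season: 1.13 × 6.30 × 50 = 355.95 mm
late-season: 0.49 × 2.82 × 45 = 62.18 mm
Seasonal total = 671.15 mm

671 mm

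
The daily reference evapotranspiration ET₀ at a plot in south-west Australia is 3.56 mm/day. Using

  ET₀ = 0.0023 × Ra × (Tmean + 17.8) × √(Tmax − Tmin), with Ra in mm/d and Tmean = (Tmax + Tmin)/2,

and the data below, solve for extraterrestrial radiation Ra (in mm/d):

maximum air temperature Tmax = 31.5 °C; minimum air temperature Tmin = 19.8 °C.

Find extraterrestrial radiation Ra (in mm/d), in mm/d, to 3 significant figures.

Tmean = 25.65 °C; √ΔT = 3.4205
Ra = ET₀ / [0.0023 × (Tmean+17.8) × √ΔT] = 3.56 / (0.0023 × 43.45 × 3.4205) = 10.415 mm/d

10.4 mm/d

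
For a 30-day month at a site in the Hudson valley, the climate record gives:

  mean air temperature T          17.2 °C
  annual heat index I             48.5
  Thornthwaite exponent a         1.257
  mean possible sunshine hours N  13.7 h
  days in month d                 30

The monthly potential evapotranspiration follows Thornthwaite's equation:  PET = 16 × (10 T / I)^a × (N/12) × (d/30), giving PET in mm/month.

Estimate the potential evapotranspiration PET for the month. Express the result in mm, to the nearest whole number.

90 mm

10T/I = 10 × 17.2 / 48.5 = 3.5464
(10T/I)^a = 3.5464^1.257 = 4.9100
Uncorrected PET = 16 × 4.9100 = 78.560 mm
Correction = (N/12)(d/30) = (13.7/12)(30/30) = 1.1417
PET = 78.560 × 1.1417 = 89.692 mm/month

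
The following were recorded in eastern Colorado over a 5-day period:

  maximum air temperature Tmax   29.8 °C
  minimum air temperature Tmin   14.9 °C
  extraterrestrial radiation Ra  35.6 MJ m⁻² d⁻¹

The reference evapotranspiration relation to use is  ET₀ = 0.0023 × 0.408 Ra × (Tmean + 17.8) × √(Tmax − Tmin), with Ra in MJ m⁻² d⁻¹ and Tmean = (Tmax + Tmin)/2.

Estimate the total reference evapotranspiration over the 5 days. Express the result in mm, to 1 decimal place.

Tmean = (29.8 + 14.9)/2 = 22.35 °C
0.408 Ra = 0.408 × 35.6 = 14.5248 mm/d equivalent
ET₀ = 0.0023 × 14.5248 × (22.35 + 17.8) × √14.9 = 0.0023 × 14.5248 × 40.15 × 3.8601 = 5.1775 mm/d
Over 5 days: 5.1775 × 5 = 25.888 mm

25.9 mm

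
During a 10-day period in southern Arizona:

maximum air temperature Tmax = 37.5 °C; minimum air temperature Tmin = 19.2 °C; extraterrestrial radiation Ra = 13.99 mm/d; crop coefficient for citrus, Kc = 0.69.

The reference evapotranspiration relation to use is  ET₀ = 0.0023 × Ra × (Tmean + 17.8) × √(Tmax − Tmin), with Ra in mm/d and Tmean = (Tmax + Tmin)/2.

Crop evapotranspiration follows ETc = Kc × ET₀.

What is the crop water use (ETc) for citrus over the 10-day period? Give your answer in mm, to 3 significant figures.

43.8 mm

Tmean = (37.5 + 19.2)/2 = 28.35 °C
ET₀ = 0.0023 × 13.99 × (28.35 + 17.8) × √18.3 = 0.0023 × 13.99 × 46.15 × 4.2778 = 6.3524 mm/d
ETc = Kc × ET₀ = 0.69 × 6.3524 = 4.3832 mm/d
Over 10 days: 4.3832 × 10 = 43.832 mm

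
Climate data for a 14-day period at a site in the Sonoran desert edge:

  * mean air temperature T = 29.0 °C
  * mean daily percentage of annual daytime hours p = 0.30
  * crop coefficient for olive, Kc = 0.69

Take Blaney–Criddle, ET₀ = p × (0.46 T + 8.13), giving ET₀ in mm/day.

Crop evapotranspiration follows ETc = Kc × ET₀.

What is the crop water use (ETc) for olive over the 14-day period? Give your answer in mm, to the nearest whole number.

62 mm

ET₀ = 0.30 × (0.46 × 29.0 + 8.13) = 0.30 × 21.470 = 6.4410 mm/d
ETc = Kc × ET₀ = 0.69 × 6.4410 = 4.4443 mm/d
Over 14 days: 4.4443 × 14 = 62.220 mm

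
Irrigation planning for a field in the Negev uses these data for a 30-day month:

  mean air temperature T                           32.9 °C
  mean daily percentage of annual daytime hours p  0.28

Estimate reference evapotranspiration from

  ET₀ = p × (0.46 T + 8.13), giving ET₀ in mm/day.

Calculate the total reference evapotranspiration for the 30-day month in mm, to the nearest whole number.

195 mm

ET₀ = 0.28 × (0.46 × 32.9 + 8.13) = 0.28 × 23.264 = 6.5139 mm/d
Monthly total = 6.5139 × 30 = 195.417 mm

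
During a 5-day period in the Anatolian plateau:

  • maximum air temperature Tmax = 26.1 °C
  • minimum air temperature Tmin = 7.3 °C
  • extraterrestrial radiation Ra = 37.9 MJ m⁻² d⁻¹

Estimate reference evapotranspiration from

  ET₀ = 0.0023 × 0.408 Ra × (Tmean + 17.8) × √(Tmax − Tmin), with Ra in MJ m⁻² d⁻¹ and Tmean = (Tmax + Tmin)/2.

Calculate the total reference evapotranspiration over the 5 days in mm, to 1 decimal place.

Tmean = (26.1 + 7.3)/2 = 16.70 °C
0.408 Ra = 0.408 × 37.9 = 15.4632 mm/d equivalent
ET₀ = 0.0023 × 15.4632 × (16.70 + 17.8) × √18.8 = 0.0023 × 15.4632 × 34.50 × 4.3359 = 5.3202 mm/d
Over 5 days: 5.3202 × 5 = 26.601 mm

26.6 mm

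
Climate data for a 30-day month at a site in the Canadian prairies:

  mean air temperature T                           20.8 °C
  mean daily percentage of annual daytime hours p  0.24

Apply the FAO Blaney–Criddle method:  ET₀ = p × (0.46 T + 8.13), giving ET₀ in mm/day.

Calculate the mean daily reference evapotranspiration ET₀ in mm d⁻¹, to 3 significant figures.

ET₀ = 0.24 × (0.46 × 20.8 + 8.13) = 0.24 × 17.698 = 4.2475 mm/d

4.25 mm d⁻¹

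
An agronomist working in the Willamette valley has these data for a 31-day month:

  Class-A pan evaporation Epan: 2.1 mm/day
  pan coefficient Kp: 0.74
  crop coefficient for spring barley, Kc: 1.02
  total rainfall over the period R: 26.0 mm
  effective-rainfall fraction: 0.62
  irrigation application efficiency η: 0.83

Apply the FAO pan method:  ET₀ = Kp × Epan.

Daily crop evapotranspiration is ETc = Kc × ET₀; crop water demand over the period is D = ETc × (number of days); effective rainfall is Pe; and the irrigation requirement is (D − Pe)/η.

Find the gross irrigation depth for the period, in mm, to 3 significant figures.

39.8 mm

ET₀ = 0.74 × 2.1 = 1.5540 mm/d
ETc = Kc × ET₀ = 1.02 × 1.5540 = 1.5851 mm/d
Crop demand D = ETc × 31 d = 1.5851 × 31 = 49.138 mm
Pe = 0.62 × 26.0 = 16.120 mm
D − Pe = 49.138 − 16.120 = 33.018 mm
Gross irrigation = 33.018 / 0.83 = 39.781 mm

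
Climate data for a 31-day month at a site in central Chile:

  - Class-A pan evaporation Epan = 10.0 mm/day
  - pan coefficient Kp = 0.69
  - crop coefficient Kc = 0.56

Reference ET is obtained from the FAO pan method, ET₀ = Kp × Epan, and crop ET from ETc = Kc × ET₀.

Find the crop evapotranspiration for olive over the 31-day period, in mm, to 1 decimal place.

ET₀ = 0.69 × 10.0 = 6.9000 mm/d
ETc = Kc × ET₀ = 0.56 × 6.9000 = 3.8640 mm/d
Over 31 days: 3.8640 × 31 = 119.784 mm

119.8 mm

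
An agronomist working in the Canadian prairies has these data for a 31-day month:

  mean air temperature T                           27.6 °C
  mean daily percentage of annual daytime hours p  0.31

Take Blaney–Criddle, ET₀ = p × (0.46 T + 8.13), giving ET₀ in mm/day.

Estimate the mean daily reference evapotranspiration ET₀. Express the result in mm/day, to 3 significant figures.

6.46 mm/day

ET₀ = 0.31 × (0.46 × 27.6 + 8.13) = 0.31 × 20.826 = 6.4561 mm/d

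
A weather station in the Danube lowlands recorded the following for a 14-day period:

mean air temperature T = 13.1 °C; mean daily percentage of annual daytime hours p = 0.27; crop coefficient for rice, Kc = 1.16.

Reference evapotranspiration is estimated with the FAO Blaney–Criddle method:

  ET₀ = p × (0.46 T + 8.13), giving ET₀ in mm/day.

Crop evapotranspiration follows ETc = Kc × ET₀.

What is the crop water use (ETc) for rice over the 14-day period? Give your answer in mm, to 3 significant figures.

62.1 mm

ET₀ = 0.27 × (0.46 × 13.1 + 8.13) = 0.27 × 14.156 = 3.8221 mm/d
ETc = Kc × ET₀ = 1.16 × 3.8221 = 4.4336 mm/d
Over 14 days: 4.4336 × 14 = 62.070 mm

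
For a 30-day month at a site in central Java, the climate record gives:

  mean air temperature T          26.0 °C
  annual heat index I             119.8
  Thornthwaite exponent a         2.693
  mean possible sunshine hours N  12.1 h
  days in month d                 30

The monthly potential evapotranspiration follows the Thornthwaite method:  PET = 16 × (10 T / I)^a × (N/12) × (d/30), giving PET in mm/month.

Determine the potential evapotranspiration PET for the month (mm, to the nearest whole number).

10T/I = 10 × 26.0 / 119.8 = 2.1703
(10T/I)^a = 2.1703^2.693 = 8.0584
Uncorrected PET = 16 × 8.0584 = 128.934 mm
Correction = (N/12)(d/30) = (12.1/12)(30/30) = 1.0083
PET = 128.934 × 1.0083 = 130.004 mm/month

130 mm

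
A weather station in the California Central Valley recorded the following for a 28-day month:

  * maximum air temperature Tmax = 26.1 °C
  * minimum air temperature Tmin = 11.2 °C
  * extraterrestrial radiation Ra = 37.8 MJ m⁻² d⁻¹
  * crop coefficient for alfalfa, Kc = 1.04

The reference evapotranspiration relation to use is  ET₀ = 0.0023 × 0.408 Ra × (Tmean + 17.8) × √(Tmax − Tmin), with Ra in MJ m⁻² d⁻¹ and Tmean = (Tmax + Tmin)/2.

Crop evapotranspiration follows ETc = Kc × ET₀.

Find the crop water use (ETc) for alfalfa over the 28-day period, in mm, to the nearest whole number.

145 mm

Tmean = (26.1 + 11.2)/2 = 18.65 °C
0.408 Ra = 0.408 × 37.8 = 15.4224 mm/d equivalent
ET₀ = 0.0023 × 15.4224 × (18.65 + 17.8) × √14.9 = 0.0023 × 15.4224 × 36.45 × 3.8601 = 4.9909 mm/d
ETc = Kc × ET₀ = 1.04 × 4.9909 = 5.1905 mm/d
Over 28 days: 5.1905 × 28 = 145.334 mm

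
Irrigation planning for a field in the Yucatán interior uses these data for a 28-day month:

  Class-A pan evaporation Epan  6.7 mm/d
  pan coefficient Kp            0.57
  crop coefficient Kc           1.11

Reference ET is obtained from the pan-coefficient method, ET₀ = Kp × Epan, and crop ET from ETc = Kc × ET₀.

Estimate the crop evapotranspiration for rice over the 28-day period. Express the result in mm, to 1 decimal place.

ET₀ = 0.57 × 6.7 = 3.8190 mm/d
ETc = Kc × ET₀ = 1.11 × 3.8190 = 4.2391 mm/d
Over 28 days: 4.2391 × 28 = 118.695 mm

118.7 mm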